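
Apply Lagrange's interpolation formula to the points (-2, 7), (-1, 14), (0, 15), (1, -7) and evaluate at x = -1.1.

Lagrange interpolation formula:
P(x) = Σ yᵢ × Lᵢ(x)
where Lᵢ(x) = Π_{j≠i} (x - xⱼ)/(xᵢ - xⱼ)

L_0(-1.1) = (-1.1 - (-1))/(-2 - (-1)) × (-1.1 - 0)/(-2 - 0) × (-1.1 - 1)/(-2 - 1) = 0.038500
L_1(-1.1) = (-1.1 - (-2))/(-1 - (-2)) × (-1.1 - 0)/(-1 - 0) × (-1.1 - 1)/(-1 - 1) = 1.039500
L_2(-1.1) = (-1.1 - (-2))/(0 - (-2)) × (-1.1 - (-1))/(0 - (-1)) × (-1.1 - 1)/(0 - 1) = -0.094500
L_3(-1.1) = (-1.1 - (-2))/(1 - (-2)) × (-1.1 - (-1))/(1 - (-1)) × (-1.1 - 0)/(1 - 0) = 0.016500

P(-1.1) = 7×L_0(-1.1) + 14×L_1(-1.1) + 15×L_2(-1.1) + (-7)×L_3(-1.1)
P(-1.1) = 13.289500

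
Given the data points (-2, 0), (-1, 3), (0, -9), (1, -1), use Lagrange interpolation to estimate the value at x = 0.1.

Lagrange interpolation formula:
P(x) = Σ yᵢ × Lᵢ(x)
where Lᵢ(x) = Π_{j≠i} (x - xⱼ)/(xᵢ - xⱼ)

L_0(0.1) = (0.1 - (-1))/(-2 - (-1)) × (0.1 - 0)/(-2 - 0) × (0.1 - 1)/(-2 - 1) = 0.016500
L_1(0.1) = (0.1 - (-2))/(-1 - (-2)) × (0.1 - 0)/(-1 - 0) × (0.1 - 1)/(-1 - 1) = -0.094500
L_2(0.1) = (0.1 - (-2))/(0 - (-2)) × (0.1 - (-1))/(0 - (-1)) × (0.1 - 1)/(0 - 1) = 1.039500
L_3(0.1) = (0.1 - (-2))/(1 - (-2)) × (0.1 - (-1))/(1 - (-1)) × (0.1 - 0)/(1 - 0) = 0.038500

P(0.1) = 0×L_0(0.1) + 3×L_1(0.1) + (-9)×L_2(0.1) + (-1)×L_3(0.1)
P(0.1) = -9.677500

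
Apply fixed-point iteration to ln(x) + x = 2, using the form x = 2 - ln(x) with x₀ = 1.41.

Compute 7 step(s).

Equation: ln(x) + x = 2
Fixed-point form: x = 2 - ln(x)
x₀ = 1.41

x_1 = g(1.410000) = 1.656410
x_2 = g(1.656410) = 1.495347
x_3 = g(1.495347) = 1.597642
x_4 = g(1.597642) = 1.531471
x_5 = g(1.531471) = 1.573771
x_6 = g(1.573771) = 1.546525
x_7 = g(1.546525) = 1.563989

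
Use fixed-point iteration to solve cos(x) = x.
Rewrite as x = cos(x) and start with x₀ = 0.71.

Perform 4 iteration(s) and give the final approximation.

Equation: cos(x) = x
Fixed-point form: x = cos(x)
x₀ = 0.71

x_1 = g(0.710000) = 0.758362
x_2 = g(0.758362) = 0.725964
x_3 = g(0.725964) = 0.747860
x_4 = g(0.747860) = 0.733146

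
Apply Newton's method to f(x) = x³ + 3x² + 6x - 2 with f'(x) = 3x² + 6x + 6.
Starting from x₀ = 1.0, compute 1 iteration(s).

f(x) = x³ + 3x² + 6x - 2
f'(x) = 3x² + 6x + 6
x₀ = 1.0

Newton-Raphson formula: x_{n+1} = x_n - f(x_n)/f'(x_n)

Iteration 1:
  f(1.000000) = 8.000000
  f'(1.000000) = 15.000000
  x_1 = 1.000000 - 8.000000/15.000000 = 0.466667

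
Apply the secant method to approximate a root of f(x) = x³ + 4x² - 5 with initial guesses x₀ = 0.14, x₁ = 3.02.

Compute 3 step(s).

f(x) = x³ + 4x² - 5
x₀ = 0.14, x₁ = 3.02

Secant formula: x_{n+1} = x_n - f(x_n)(x_n - x_{n-1})/(f(x_n) - f(x_{n-1}))

Iteration 1:
  f(0.140000) = -4.918856
  f(3.020000) = 59.025208
  x_2 = 3.020000 - 59.025208×(3.020000 - 0.140000)/(59.025208 - (-4.918856))
       = 0.361542
Iteration 2:
  f(3.020000) = 59.025208
  f(0.361542) = -4.429891
  x_3 = 0.361542 - (-4.429891)×(0.361542 - 3.020000)/(-4.429891 - 59.025208)
       = 0.547133
Iteration 3:
  f(0.361542) = -4.429891
  f(0.547133) = -3.638796
  x_4 = 0.547133 - (-3.638796)×(0.547133 - 0.361542)/(-3.638796 - (-4.429891))
       = 1.400794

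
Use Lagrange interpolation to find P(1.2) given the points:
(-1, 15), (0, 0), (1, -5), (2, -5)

Lagrange interpolation formula:
P(x) = Σ yᵢ × Lᵢ(x)
where Lᵢ(x) = Π_{j≠i} (x - xⱼ)/(xᵢ - xⱼ)

L_0(1.2) = (1.2 - 0)/(-1 - 0) × (1.2 - 1)/(-1 - 1) × (1.2 - 2)/(-1 - 2) = 0.032000
L_1(1.2) = (1.2 - (-1))/(0 - (-1)) × (1.2 - 1)/(0 - 1) × (1.2 - 2)/(0 - 2) = -0.176000
L_2(1.2) = (1.2 - (-1))/(1 - (-1)) × (1.2 - 0)/(1 - 0) × (1.2 - 2)/(1 - 2) = 1.056000
L_3(1.2) = (1.2 - (-1))/(2 - (-1)) × (1.2 - 0)/(2 - 0) × (1.2 - 1)/(2 - 1) = 0.088000

P(1.2) = 15×L_0(1.2) + 0×L_1(1.2) + (-5)×L_2(1.2) + (-5)×L_3(1.2)
P(1.2) = -5.240000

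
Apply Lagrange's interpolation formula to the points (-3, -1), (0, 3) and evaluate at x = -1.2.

Lagrange interpolation formula:
P(x) = Σ yᵢ × Lᵢ(x)
where Lᵢ(x) = Π_{j≠i} (x - xⱼ)/(xᵢ - xⱼ)

L_0(-1.2) = (-1.2 - 0)/(-3 - 0) = 0.400000
L_1(-1.2) = (-1.2 - (-3))/(0 - (-3)) = 0.600000

P(-1.2) = (-1)×L_0(-1.2) + 3×L_1(-1.2)
P(-1.2) = 1.400000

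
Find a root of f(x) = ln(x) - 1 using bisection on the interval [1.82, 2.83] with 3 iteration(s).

f(x) = ln(x) - 1
Initial interval: [1.82, 2.83]

Iteration 1:
  c_1 = (1.820000 + 2.830000)/2 = 2.325000
  f(c_1) = f(2.325000) = -0.156280
  f(a) × f(c) ≥ 0, new interval: [2.325000, 2.830000]
Iteration 2:
  c_2 = (2.325000 + 2.830000)/2 = 2.577500
  f(c_2) = f(2.577500) = -0.053180
  f(a) × f(c) ≥ 0, new interval: [2.577500, 2.830000]
Iteration 3:
  c_3 = (2.577500 + 2.830000)/2 = 2.703750
  f(c_3) = f(2.703750) = -0.005360
  f(a) × f(c) ≥ 0, new interval: [2.703750, 2.830000]

After 3 iteration(s), the approximation is c_3 = 2.703750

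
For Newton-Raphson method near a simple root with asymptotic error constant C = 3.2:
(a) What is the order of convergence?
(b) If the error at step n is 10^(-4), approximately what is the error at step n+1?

(a) Newton-Raphson has quadratic (order 2) convergence near simple roots.
    This means |e_{n+1}| ≈ C|e_n|².

(b) With |e_n| = 10^(-4) and C = 3.2:
    |e_{n+1}| ≈ 3.2 × (10^(-4))² = 3.2 × 10^(-8)

(a) 2 (quadratic); (b) |e_{n+1}| ≈ 3.200e-08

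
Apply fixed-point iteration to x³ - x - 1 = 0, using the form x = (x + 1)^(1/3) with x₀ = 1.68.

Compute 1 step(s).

Equation: x³ - x - 1 = 0
Fixed-point form: x = (x + 1)^(1/3)
x₀ = 1.68

x_1 = g(1.680000) = 1.389030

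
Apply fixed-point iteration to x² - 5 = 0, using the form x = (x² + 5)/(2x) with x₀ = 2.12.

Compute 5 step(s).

Equation: x² - 5 = 0
Fixed-point form: x = (x² + 5)/(2x)
x₀ = 2.12

x_1 = g(2.120000) = 2.239245
x_2 = g(2.239245) = 2.236070
x_3 = g(2.236070) = 2.236068
x_4 = g(2.236068) = 2.236068
x_5 = g(2.236068) = 2.236068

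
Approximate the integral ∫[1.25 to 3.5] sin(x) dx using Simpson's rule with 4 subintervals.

f(x) = sin(x)
a = 1.25, b = 3.5, n = 4
h = (b - a)/n = 0.562500

Simpson's rule: (h/3)[f(x₀) + 4f(x₁) + 2f(x₂) + ... + f(xₙ)]

x_0 = 1.2500, f(x_0) = 0.948985, coefficient = 1
x_1 = 1.8125, f(x_1) = 0.970932, coefficient = 4
x_2 = 2.3750, f(x_2) = 0.693685, coefficient = 2
x_3 = 2.9375, f(x_3) = 0.202679, coefficient = 4
x_4 = 3.5000, f(x_4) = -0.350783, coefficient = 1

I ≈ (0.562500/3) × 6.680013 = 1.252502
Exact value: 1.251779
Error: 0.000723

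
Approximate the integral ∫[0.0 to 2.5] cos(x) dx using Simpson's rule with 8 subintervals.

f(x) = cos(x)
a = 0.0, b = 2.5, n = 8
h = (b - a)/n = 0.312500

Simpson's rule: (h/3)[f(x₀) + 4f(x₁) + 2f(x₂) + ... + f(xₙ)]

x_0 = 0.0000, f(x_0) = 1.000000, coefficient = 1
x_1 = 0.3125, f(x_1) = 0.951568, coefficient = 4
x_2 = 0.6250, f(x_2) = 0.810963, coefficient = 2
x_3 = 0.9375, f(x_3) = 0.591805, coefficient = 4
x_4 = 1.2500, f(x_4) = 0.315322, coefficient = 2
x_5 = 1.5625, f(x_5) = 0.008296, coefficient = 4
x_6 = 1.8750, f(x_6) = -0.299534, coefficient = 2
x_7 = 2.1875, f(x_7) = -0.578349, coefficient = 4
x_8 = 2.5000, f(x_8) = -0.801144, coefficient = 1

I ≈ (0.312500/3) × 5.745641 = 0.598504
Exact value: 0.598472
Error: 0.000032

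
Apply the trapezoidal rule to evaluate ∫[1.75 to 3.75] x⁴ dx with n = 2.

f(x) = x⁴
a = 1.75, b = 3.75, n = 2
h = (b - a)/n = 1.000000

Trapezoidal rule: (h/2)[f(x₀) + 2f(x₁) + 2f(x₂) + ... + f(xₙ)]

x_0 = 1.7500, f(x_0) = 9.378906, coefficient = 1
x_1 = 2.7500, f(x_1) = 57.191406, coefficient = 2
x_2 = 3.7500, f(x_2) = 197.753906, coefficient = 1

I ≈ (1.000000/2) × 321.515625 = 160.757812
Exact value: 145.032813
Error: 15.725000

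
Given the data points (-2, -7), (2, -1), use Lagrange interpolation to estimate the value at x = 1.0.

Lagrange interpolation formula:
P(x) = Σ yᵢ × Lᵢ(x)
where Lᵢ(x) = Π_{j≠i} (x - xⱼ)/(xᵢ - xⱼ)

L_0(1.0) = (1.0 - 2)/(-2 - 2) = 0.250000
L_1(1.0) = (1.0 - (-2))/(2 - (-2)) = 0.750000

P(1.0) = (-7)×L_0(1.0) + (-1)×L_1(1.0)
P(1.0) = -2.500000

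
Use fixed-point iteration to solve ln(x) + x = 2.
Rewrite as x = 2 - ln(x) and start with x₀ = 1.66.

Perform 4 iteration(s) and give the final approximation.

Equation: ln(x) + x = 2
Fixed-point form: x = 2 - ln(x)
x₀ = 1.66

x_1 = g(1.660000) = 1.493182
x_2 = g(1.493182) = 1.599090
x_3 = g(1.599090) = 1.530565
x_4 = g(1.530565) = 1.574363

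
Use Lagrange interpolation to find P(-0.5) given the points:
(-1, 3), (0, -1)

Lagrange interpolation formula:
P(x) = Σ yᵢ × Lᵢ(x)
where Lᵢ(x) = Π_{j≠i} (x - xⱼ)/(xᵢ - xⱼ)

L_0(-0.5) = (-0.5 - 0)/(-1 - 0) = 0.500000
L_1(-0.5) = (-0.5 - (-1))/(0 - (-1)) = 0.500000

P(-0.5) = 3×L_0(-0.5) + (-1)×L_1(-0.5)
P(-0.5) = 1.000000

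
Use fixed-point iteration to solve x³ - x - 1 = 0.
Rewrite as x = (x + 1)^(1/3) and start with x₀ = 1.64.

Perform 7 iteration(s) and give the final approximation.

Equation: x³ - x - 1 = 0
Fixed-point form: x = (x + 1)^(1/3)
x₀ = 1.64

x_1 = g(1.640000) = 1.382085
x_2 = g(1.382085) = 1.335526
x_3 = g(1.335526) = 1.326768
x_4 = g(1.326768) = 1.325107
x_5 = g(1.325107) = 1.324792
x_6 = g(1.324792) = 1.324732
x_7 = g(1.324732) = 1.324721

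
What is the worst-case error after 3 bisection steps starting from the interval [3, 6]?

Bisection error bound: |error| ≤ (b-a)/2^n
|error| ≤ (6 - 3)/2^3 = 3/2^3
|error| ≤ 0.3750000000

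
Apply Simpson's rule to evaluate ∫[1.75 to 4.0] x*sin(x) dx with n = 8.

f(x) = x*sin(x)
a = 1.75, b = 4.0, n = 8
h = (b - a)/n = 0.281250

Simpson's rule: (h/3)[f(x₀) + 4f(x₁) + 2f(x₂) + ... + f(xₙ)]

x_0 = 1.7500, f(x_0) = 1.721975, coefficient = 1
x_1 = 2.0312, f(x_1) = 1.819697, coefficient = 4
x_2 = 2.3125, f(x_2) = 1.705050, coefficient = 2
x_3 = 2.5938, f(x_3) = 1.350946, coefficient = 4
x_4 = 2.8750, f(x_4) = 0.757407, coefficient = 2
x_5 = 3.1562, f(x_5) = -0.046261, coefficient = 4
x_6 = 3.4375, f(x_6) = -1.002402, coefficient = 2
x_7 = 3.7188, f(x_7) = -2.029113, coefficient = 4
x_8 = 4.0000, f(x_8) = -3.027210, coefficient = 1

I ≈ (0.281250/3) × 5.995954 = 0.562121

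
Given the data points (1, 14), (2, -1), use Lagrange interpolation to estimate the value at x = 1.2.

Lagrange interpolation formula:
P(x) = Σ yᵢ × Lᵢ(x)
where Lᵢ(x) = Π_{j≠i} (x - xⱼ)/(xᵢ - xⱼ)

L_0(1.2) = (1.2 - 2)/(1 - 2) = 0.800000
L_1(1.2) = (1.2 - 1)/(2 - 1) = 0.200000

P(1.2) = 14×L_0(1.2) + (-1)×L_1(1.2)
P(1.2) = 11.000000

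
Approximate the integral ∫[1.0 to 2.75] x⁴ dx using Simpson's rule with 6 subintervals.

f(x) = x⁴
a = 1.0, b = 2.75, n = 6
h = (b - a)/n = 0.291667

Simpson's rule: (h/3)[f(x₀) + 4f(x₁) + 2f(x₂) + ... + f(xₙ)]

x_0 = 1.0000, f(x_0) = 1.000000, coefficient = 1
x_1 = 1.2917, f(x_1) = 2.783568, coefficient = 4
x_2 = 1.5833, f(x_2) = 6.284770, coefficient = 2
x_3 = 1.8750, f(x_3) = 12.359619, coefficient = 4
x_4 = 2.1667, f(x_4) = 22.037809, coefficient = 2
x_5 = 2.4583, f(x_5) = 36.522717, coefficient = 4
x_6 = 2.7500, f(x_6) = 57.191406, coefficient = 1

I ≈ (0.291667/3) × 321.500181 = 31.256962
Exact value: 31.255273
Error: 0.001689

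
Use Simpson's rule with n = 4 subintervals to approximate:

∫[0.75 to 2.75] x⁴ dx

f(x) = x⁴
a = 0.75, b = 2.75, n = 4
h = (b - a)/n = 0.500000

Simpson's rule: (h/3)[f(x₀) + 4f(x₁) + 2f(x₂) + ... + f(xₙ)]

x_0 = 0.7500, f(x_0) = 0.316406, coefficient = 1
x_1 = 1.2500, f(x_1) = 2.441406, coefficient = 4
x_2 = 1.7500, f(x_2) = 9.378906, coefficient = 2
x_3 = 2.2500, f(x_3) = 25.628906, coefficient = 4
x_4 = 2.7500, f(x_4) = 57.191406, coefficient = 1

I ≈ (0.500000/3) × 188.546875 = 31.424479
Exact value: 31.407813
Error: 0.016667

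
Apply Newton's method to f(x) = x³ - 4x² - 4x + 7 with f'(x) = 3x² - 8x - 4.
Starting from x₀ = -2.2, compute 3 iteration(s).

f(x) = x³ - 4x² - 4x + 7
f'(x) = 3x² - 8x - 4
x₀ = -2.2

Newton-Raphson formula: x_{n+1} = x_n - f(x_n)/f'(x_n)

Iteration 1:
  f(-2.200000) = -14.208000
  f'(-2.200000) = 28.120000
  x_1 = -2.200000 - (-14.208000)/28.120000 = -1.694737
Iteration 2:
  f(-1.694737) = -2.577094
  f'(-1.694737) = 18.174294
  x_2 = -1.694737 - (-2.577094)/18.174294 = -1.552938
Iteration 3:
  f(-1.552938) = -0.179804
  f'(-1.552938) = 15.658353
  x_3 = -1.552938 - (-0.179804)/15.658353 = -1.541455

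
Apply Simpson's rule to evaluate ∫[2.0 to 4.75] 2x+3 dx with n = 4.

f(x) = 2x+3
a = 2.0, b = 4.75, n = 4
h = (b - a)/n = 0.687500

Simpson's rule: (h/3)[f(x₀) + 4f(x₁) + 2f(x₂) + ... + f(xₙ)]

x_0 = 2.0000, f(x_0) = 7.000000, coefficient = 1
x_1 = 2.6875, f(x_1) = 8.375000, coefficient = 4
x_2 = 3.3750, f(x_2) = 9.750000, coefficient = 2
x_3 = 4.0625, f(x_3) = 11.125000, coefficient = 4
x_4 = 4.7500, f(x_4) = 12.500000, coefficient = 1

I ≈ (0.687500/3) × 117.000000 = 26.812500
Exact value: 26.812500
Error: 0.000000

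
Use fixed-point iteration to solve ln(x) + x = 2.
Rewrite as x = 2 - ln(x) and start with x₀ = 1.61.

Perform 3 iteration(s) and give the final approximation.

Equation: ln(x) + x = 2
Fixed-point form: x = 2 - ln(x)
x₀ = 1.61

x_1 = g(1.610000) = 1.523766
x_2 = g(1.523766) = 1.578815
x_3 = g(1.578815) = 1.543325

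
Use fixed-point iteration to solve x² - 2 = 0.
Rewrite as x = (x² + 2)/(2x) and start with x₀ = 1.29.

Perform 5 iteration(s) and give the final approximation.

Equation: x² - 2 = 0
Fixed-point form: x = (x² + 2)/(2x)
x₀ = 1.29

x_1 = g(1.290000) = 1.420194
x_2 = g(1.420194) = 1.414226
x_3 = g(1.414226) = 1.414214
x_4 = g(1.414214) = 1.414214
x_5 = g(1.414214) = 1.414214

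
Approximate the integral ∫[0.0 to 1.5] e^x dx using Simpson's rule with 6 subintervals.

f(x) = e^x
a = 0.0, b = 1.5, n = 6
h = (b - a)/n = 0.250000

Simpson's rule: (h/3)[f(x₀) + 4f(x₁) + 2f(x₂) + ... + f(xₙ)]

x_0 = 0.0000, f(x_0) = 1.000000, coefficient = 1
x_1 = 0.2500, f(x_1) = 1.284025, coefficient = 4
x_2 = 0.5000, f(x_2) = 1.648721, coefficient = 2
x_3 = 0.7500, f(x_3) = 2.117000, coefficient = 4
x_4 = 1.0000, f(x_4) = 2.718282, coefficient = 2
x_5 = 1.2500, f(x_5) = 3.490343, coefficient = 4
x_6 = 1.5000, f(x_6) = 4.481689, coefficient = 1

I ≈ (0.250000/3) × 41.781169 = 3.481764
Exact value: 3.481689
Error: 0.000075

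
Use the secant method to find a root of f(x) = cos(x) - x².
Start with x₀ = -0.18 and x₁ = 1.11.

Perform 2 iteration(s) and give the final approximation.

f(x) = cos(x) - x²
x₀ = -0.18, x₁ = 1.11

Secant formula: x_{n+1} = x_n - f(x_n)(x_n - x_{n-1})/(f(x_n) - f(x_{n-1}))

Iteration 1:
  f(-0.180000) = 0.951444
  f(1.110000) = -0.787438
  x_2 = 1.110000 - (-0.787438)×(1.110000 - (-0.180000))/(-0.787438 - 0.951444)
       = 0.525834
Iteration 2:
  f(1.110000) = -0.787438
  f(0.525834) = 0.588404
  x_3 = 0.525834 - 0.588404×(0.525834 - 1.110000)/(0.588404 - (-0.787438))
       = 0.775663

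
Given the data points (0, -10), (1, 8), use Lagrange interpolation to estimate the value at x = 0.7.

Lagrange interpolation formula:
P(x) = Σ yᵢ × Lᵢ(x)
where Lᵢ(x) = Π_{j≠i} (x - xⱼ)/(xᵢ - xⱼ)

L_0(0.7) = (0.7 - 1)/(0 - 1) = 0.300000
L_1(0.7) = (0.7 - 0)/(1 - 0) = 0.700000

P(0.7) = (-10)×L_0(0.7) + 8×L_1(0.7)
P(0.7) = 2.600000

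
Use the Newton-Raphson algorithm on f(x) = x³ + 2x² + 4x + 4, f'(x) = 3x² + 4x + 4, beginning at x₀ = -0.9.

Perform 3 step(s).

f(x) = x³ + 2x² + 4x + 4
f'(x) = 3x² + 4x + 4
x₀ = -0.9

Newton-Raphson formula: x_{n+1} = x_n - f(x_n)/f'(x_n)

Iteration 1:
  f(-0.900000) = 1.291000
  f'(-0.900000) = 2.830000
  x_1 = -0.900000 - 1.291000/2.830000 = -1.356184
Iteration 2:
  f(-1.356184) = -0.240606
  f'(-1.356184) = 4.092968
  x_2 = -1.356184 - (-0.240606)/4.092968 = -1.297399
Iteration 3:
  f(-1.297399) = -0.006945
  f'(-1.297399) = 3.860135
  x_3 = -1.297399 - (-0.006945)/3.860135 = -1.295599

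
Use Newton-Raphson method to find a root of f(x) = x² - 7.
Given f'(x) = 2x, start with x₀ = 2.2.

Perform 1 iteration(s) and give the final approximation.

f(x) = x² - 7
f'(x) = 2x
x₀ = 2.2

Newton-Raphson formula: x_{n+1} = x_n - f(x_n)/f'(x_n)

Iteration 1:
  f(2.200000) = -2.160000
  f'(2.200000) = 4.400000
  x_1 = 2.200000 - (-2.160000)/4.400000 = 2.690909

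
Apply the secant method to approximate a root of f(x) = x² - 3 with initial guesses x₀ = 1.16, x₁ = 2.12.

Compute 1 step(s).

f(x) = x² - 3
x₀ = 1.16, x₁ = 2.12

Secant formula: x_{n+1} = x_n - f(x_n)(x_n - x_{n-1})/(f(x_n) - f(x_{n-1}))

Iteration 1:
  f(1.160000) = -1.654400
  f(2.120000) = 1.494400
  x_2 = 2.120000 - 1.494400×(2.120000 - 1.160000)/(1.494400 - (-1.654400))
       = 1.664390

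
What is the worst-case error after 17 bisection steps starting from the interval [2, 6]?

Bisection error bound: |error| ≤ (b-a)/2^n
|error| ≤ (6 - 2)/2^17 = 4/2^17
|error| ≤ 0.0000305176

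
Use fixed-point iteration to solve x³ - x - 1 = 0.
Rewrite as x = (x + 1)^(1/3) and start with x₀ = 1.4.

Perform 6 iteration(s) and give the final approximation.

Equation: x³ - x - 1 = 0
Fixed-point form: x = (x + 1)^(1/3)
x₀ = 1.4

x_1 = g(1.400000) = 1.338866
x_2 = g(1.338866) = 1.327400
x_3 = g(1.327400) = 1.325227
x_4 = g(1.325227) = 1.324815
x_5 = g(1.324815) = 1.324736
x_6 = g(1.324736) = 1.324721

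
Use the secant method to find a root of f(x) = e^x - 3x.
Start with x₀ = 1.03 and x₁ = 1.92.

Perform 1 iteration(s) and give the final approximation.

f(x) = e^x - 3x
x₀ = 1.03, x₁ = 1.92

Secant formula: x_{n+1} = x_n - f(x_n)(x_n - x_{n-1})/(f(x_n) - f(x_{n-1}))

Iteration 1:
  f(1.030000) = -0.288934
  f(1.920000) = 1.060958
  x_2 = 1.920000 - 1.060958×(1.920000 - 1.030000)/(1.060958 - (-0.288934))
       = 1.220498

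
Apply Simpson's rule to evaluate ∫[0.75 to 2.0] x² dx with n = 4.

f(x) = x²
a = 0.75, b = 2.0, n = 4
h = (b - a)/n = 0.312500

Simpson's rule: (h/3)[f(x₀) + 4f(x₁) + 2f(x₂) + ... + f(xₙ)]

x_0 = 0.7500, f(x_0) = 0.562500, coefficient = 1
x_1 = 1.0625, f(x_1) = 1.128906, coefficient = 4
x_2 = 1.3750, f(x_2) = 1.890625, coefficient = 2
x_3 = 1.6875, f(x_3) = 2.847656, coefficient = 4
x_4 = 2.0000, f(x_4) = 4.000000, coefficient = 1

I ≈ (0.312500/3) × 24.250000 = 2.526042
Exact value: 2.526042
Error: 0.000000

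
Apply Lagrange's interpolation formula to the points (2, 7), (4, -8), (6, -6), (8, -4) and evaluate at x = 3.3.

Lagrange interpolation formula:
P(x) = Σ yᵢ × Lᵢ(x)
where Lᵢ(x) = Π_{j≠i} (x - xⱼ)/(xᵢ - xⱼ)

L_0(3.3) = (3.3 - 4)/(2 - 4) × (3.3 - 6)/(2 - 6) × (3.3 - 8)/(2 - 8) = 0.185063
L_1(3.3) = (3.3 - 2)/(4 - 2) × (3.3 - 6)/(4 - 6) × (3.3 - 8)/(4 - 8) = 1.031062
L_2(3.3) = (3.3 - 2)/(6 - 2) × (3.3 - 4)/(6 - 4) × (3.3 - 8)/(6 - 8) = -0.267313
L_3(3.3) = (3.3 - 2)/(8 - 2) × (3.3 - 4)/(8 - 4) × (3.3 - 6)/(8 - 6) = 0.051188

P(3.3) = 7×L_0(3.3) + (-8)×L_1(3.3) + (-6)×L_2(3.3) + (-4)×L_3(3.3)
P(3.3) = -5.553937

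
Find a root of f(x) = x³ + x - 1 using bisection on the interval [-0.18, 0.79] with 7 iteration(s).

f(x) = x³ + x - 1
Initial interval: [-0.18, 0.79]

Iteration 1:
  c_1 = (-0.180000 + 0.790000)/2 = 0.305000
  f(c_1) = f(0.305000) = -0.666627
  f(a) × f(c) ≥ 0, new interval: [0.305000, 0.790000]
Iteration 2:
  c_2 = (0.305000 + 0.790000)/2 = 0.547500
  f(c_2) = f(0.547500) = -0.288383
  f(a) × f(c) ≥ 0, new interval: [0.547500, 0.790000]
Iteration 3:
  c_3 = (0.547500 + 0.790000)/2 = 0.668750
  f(c_3) = f(0.668750) = -0.032167
  f(a) × f(c) ≥ 0, new interval: [0.668750, 0.790000]
Iteration 4:
  c_4 = (0.668750 + 0.790000)/2 = 0.729375
  f(c_4) = f(0.729375) = 0.117394
  f(a) × f(c) < 0, new interval: [0.668750, 0.729375]
Iteration 5:
  c_5 = (0.668750 + 0.729375)/2 = 0.699063
  f(c_5) = f(0.699063) = 0.040686
  f(a) × f(c) < 0, new interval: [0.668750, 0.699063]
Iteration 6:
  c_6 = (0.668750 + 0.699063)/2 = 0.683906
  f(c_6) = f(0.683906) = 0.003788
  f(a) × f(c) < 0, new interval: [0.668750, 0.683906]
Iteration 7:
  c_7 = (0.668750 + 0.683906)/2 = 0.676328
  f(c_7) = f(0.676328) = -0.014306
  f(a) × f(c) ≥ 0, new interval: [0.676328, 0.683906]

After 7 iteration(s), the approximation is c_7 = 0.676328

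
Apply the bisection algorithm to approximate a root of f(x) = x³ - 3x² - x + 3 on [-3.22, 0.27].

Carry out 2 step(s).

f(x) = x³ - 3x² - x + 3
Initial interval: [-3.22, 0.27]

Iteration 1:
  c_1 = (-3.220000 + 0.270000)/2 = -1.475000
  f(c_1) = f(-1.475000) = -5.260922
  f(a) × f(c) ≥ 0, new interval: [-1.475000, 0.270000]
Iteration 2:
  c_2 = (-1.475000 + 0.270000)/2 = -0.602500
  f(c_2) = f(-0.602500) = 2.294770
  f(a) × f(c) < 0, new interval: [-1.475000, -0.602500]

After 2 iteration(s), the approximation is c_2 = -0.602500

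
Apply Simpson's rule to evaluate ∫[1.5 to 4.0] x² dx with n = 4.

f(x) = x²
a = 1.5, b = 4.0, n = 4
h = (b - a)/n = 0.625000

Simpson's rule: (h/3)[f(x₀) + 4f(x₁) + 2f(x₂) + ... + f(xₙ)]

x_0 = 1.5000, f(x_0) = 2.250000, coefficient = 1
x_1 = 2.1250, f(x_1) = 4.515625, coefficient = 4
x_2 = 2.7500, f(x_2) = 7.562500, coefficient = 2
x_3 = 3.3750, f(x_3) = 11.390625, coefficient = 4
x_4 = 4.0000, f(x_4) = 16.000000, coefficient = 1

I ≈ (0.625000/3) × 97.000000 = 20.208333
Exact value: 20.208333
Error: 0.000000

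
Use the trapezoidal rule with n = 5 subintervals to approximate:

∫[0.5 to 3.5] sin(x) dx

f(x) = sin(x)
a = 0.5, b = 3.5, n = 5
h = (b - a)/n = 0.600000

Trapezoidal rule: (h/2)[f(x₀) + 2f(x₁) + 2f(x₂) + ... + f(xₙ)]

x_0 = 0.5000, f(x_0) = 0.479426, coefficient = 1
x_1 = 1.1000, f(x_1) = 0.891207, coefficient = 2
x_2 = 1.7000, f(x_2) = 0.991665, coefficient = 2
x_3 = 2.3000, f(x_3) = 0.745705, coefficient = 2
x_4 = 2.9000, f(x_4) = 0.239249, coefficient = 2
x_5 = 3.5000, f(x_5) = -0.350783, coefficient = 1

I ≈ (0.600000/2) × 5.864296 = 1.759289
Exact value: 1.814039
Error: 0.054751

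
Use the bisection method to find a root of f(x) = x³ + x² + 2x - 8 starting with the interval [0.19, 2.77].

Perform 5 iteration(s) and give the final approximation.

f(x) = x³ + x² + 2x - 8
Initial interval: [0.19, 2.77]

Iteration 1:
  c_1 = (0.190000 + 2.770000)/2 = 1.480000
  f(c_1) = f(1.480000) = 0.392192
  f(a) × f(c) < 0, new interval: [0.190000, 1.480000]
Iteration 2:
  c_2 = (0.190000 + 1.480000)/2 = 0.835000
  f(c_2) = f(0.835000) = -5.050592
  f(a) × f(c) ≥ 0, new interval: [0.835000, 1.480000]
Iteration 3:
  c_3 = (0.835000 + 1.480000)/2 = 1.157500
  f(c_3) = f(1.157500) = -2.794368
  f(a) × f(c) ≥ 0, new interval: [1.157500, 1.480000]
Iteration 4:
  c_4 = (1.157500 + 1.480000)/2 = 1.318750
  f(c_4) = f(1.318750) = -1.329958
  f(a) × f(c) ≥ 0, new interval: [1.318750, 1.480000]
Iteration 5:
  c_5 = (1.318750 + 1.480000)/2 = 1.399375
  f(c_5) = f(1.399375) = -0.502673
  f(a) × f(c) ≥ 0, new interval: [1.399375, 1.480000]

After 5 iteration(s), the approximation is c_5 = 1.399375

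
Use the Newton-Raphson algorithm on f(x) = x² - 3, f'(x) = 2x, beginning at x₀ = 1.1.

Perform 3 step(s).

f(x) = x² - 3
f'(x) = 2x
x₀ = 1.1

Newton-Raphson formula: x_{n+1} = x_n - f(x_n)/f'(x_n)

Iteration 1:
  f(1.100000) = -1.790000
  f'(1.100000) = 2.200000
  x_1 = 1.100000 - (-1.790000)/2.200000 = 1.913636
Iteration 2:
  f(1.913636) = 0.662004
  f'(1.913636) = 3.827273
  x_2 = 1.913636 - 0.662004/3.827273 = 1.740666
Iteration 3:
  f(1.740666) = 0.029919
  f'(1.740666) = 3.481332
  x_3 = 1.740666 - 0.029919/3.481332 = 1.732072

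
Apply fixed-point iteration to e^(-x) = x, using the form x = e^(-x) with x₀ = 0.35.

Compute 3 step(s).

Equation: e^(-x) = x
Fixed-point form: x = e^(-x)
x₀ = 0.35

x_1 = g(0.350000) = 0.704688
x_2 = g(0.704688) = 0.494263
x_3 = g(0.494263) = 0.610020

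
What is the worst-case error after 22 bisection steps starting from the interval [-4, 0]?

Bisection error bound: |error| ≤ (b-a)/2^n
|error| ≤ (0 - (-4))/2^22 = 4/2^22
|error| ≤ 0.0000009537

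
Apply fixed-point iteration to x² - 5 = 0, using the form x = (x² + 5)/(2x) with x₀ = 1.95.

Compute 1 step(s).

Equation: x² - 5 = 0
Fixed-point form: x = (x² + 5)/(2x)
x₀ = 1.95

x_1 = g(1.950000) = 2.257051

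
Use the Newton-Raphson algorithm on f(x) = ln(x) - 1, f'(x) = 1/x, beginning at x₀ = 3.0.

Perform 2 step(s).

f(x) = ln(x) - 1
f'(x) = 1/x
x₀ = 3.0

Newton-Raphson formula: x_{n+1} = x_n - f(x_n)/f'(x_n)

Iteration 1:
  f(3.000000) = 0.098612
  f'(3.000000) = 0.333333
  x_1 = 3.000000 - 0.098612/0.333333 = 2.704163
Iteration 2:
  f(2.704163) = -0.005208
  f'(2.704163) = 0.369800
  x_2 = 2.704163 - (-0.005208)/0.369800 = 2.718245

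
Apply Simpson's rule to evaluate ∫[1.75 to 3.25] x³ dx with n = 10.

f(x) = x³
a = 1.75, b = 3.25, n = 10
h = (b - a)/n = 0.150000

Simpson's rule: (h/3)[f(x₀) + 4f(x₁) + 2f(x₂) + ... + f(xₙ)]

x_0 = 1.7500, f(x_0) = 5.359375, coefficient = 1
x_1 = 1.9000, f(x_1) = 6.859000, coefficient = 4
x_2 = 2.0500, f(x_2) = 8.615125, coefficient = 2
x_3 = 2.2000, f(x_3) = 10.648000, coefficient = 4
x_4 = 2.3500, f(x_4) = 12.977875, coefficient = 2
x_5 = 2.5000, f(x_5) = 15.625000, coefficient = 4
x_6 = 2.6500, f(x_6) = 18.609625, coefficient = 2
x_7 = 2.8000, f(x_7) = 21.952000, coefficient = 4
x_8 = 2.9500, f(x_8) = 25.672375, coefficient = 2
x_9 = 3.1000, f(x_9) = 29.791000, coefficient = 4
x_10 = 3.2500, f(x_10) = 34.328125, coefficient = 1

I ≈ (0.150000/3) × 510.937500 = 25.546875
Exact value: 25.546875
Error: 0.000000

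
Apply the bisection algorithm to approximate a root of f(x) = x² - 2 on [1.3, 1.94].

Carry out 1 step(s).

f(x) = x² - 2
Initial interval: [1.3, 1.94]

Iteration 1:
  c_1 = (1.300000 + 1.940000)/2 = 1.620000
  f(c_1) = f(1.620000) = 0.624400
  f(a) × f(c) < 0, new interval: [1.300000, 1.620000]

After 1 iteration(s), the approximation is c_1 = 1.620000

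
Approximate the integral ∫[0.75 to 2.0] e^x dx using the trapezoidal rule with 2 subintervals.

f(x) = e^x
a = 0.75, b = 2.0, n = 2
h = (b - a)/n = 0.625000

Trapezoidal rule: (h/2)[f(x₀) + 2f(x₁) + 2f(x₂) + ... + f(xₙ)]

x_0 = 0.7500, f(x_0) = 2.117000, coefficient = 1
x_1 = 1.3750, f(x_1) = 3.955077, coefficient = 2
x_2 = 2.0000, f(x_2) = 7.389056, coefficient = 1

I ≈ (0.625000/2) × 17.416210 = 5.442565
Exact value: 5.272056
Error: 0.170509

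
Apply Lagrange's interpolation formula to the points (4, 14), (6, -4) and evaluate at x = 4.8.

Lagrange interpolation formula:
P(x) = Σ yᵢ × Lᵢ(x)
where Lᵢ(x) = Π_{j≠i} (x - xⱼ)/(xᵢ - xⱼ)

L_0(4.8) = (4.8 - 6)/(4 - 6) = 0.600000
L_1(4.8) = (4.8 - 4)/(6 - 4) = 0.400000

P(4.8) = 14×L_0(4.8) + (-4)×L_1(4.8)
P(4.8) = 6.800000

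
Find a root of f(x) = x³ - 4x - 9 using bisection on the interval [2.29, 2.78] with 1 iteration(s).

f(x) = x³ - 4x - 9
Initial interval: [2.29, 2.78]

Iteration 1:
  c_1 = (2.290000 + 2.780000)/2 = 2.535000
  f(c_1) = f(2.535000) = -2.849520
  f(a) × f(c) ≥ 0, new interval: [2.535000, 2.780000]

After 1 iteration(s), the approximation is c_1 = 2.535000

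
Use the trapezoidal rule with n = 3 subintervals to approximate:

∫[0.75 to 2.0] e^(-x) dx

f(x) = e^(-x)
a = 0.75, b = 2.0, n = 3
h = (b - a)/n = 0.416667

Trapezoidal rule: (h/2)[f(x₀) + 2f(x₁) + 2f(x₂) + ... + f(xₙ)]

x_0 = 0.7500, f(x_0) = 0.472367, coefficient = 1
x_1 = 1.1667, f(x_1) = 0.311403, coefficient = 2
x_2 = 1.5833, f(x_2) = 0.205290, coefficient = 2
x_3 = 2.0000, f(x_3) = 0.135335, coefficient = 1

I ≈ (0.416667/2) × 1.641088 = 0.341893
Exact value: 0.337031
Error: 0.004862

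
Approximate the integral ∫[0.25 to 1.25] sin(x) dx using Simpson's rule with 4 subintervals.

f(x) = sin(x)
a = 0.25, b = 1.25, n = 4
h = (b - a)/n = 0.250000

Simpson's rule: (h/3)[f(x₀) + 4f(x₁) + 2f(x₂) + ... + f(xₙ)]

x_0 = 0.2500, f(x_0) = 0.247404, coefficient = 1
x_1 = 0.5000, f(x_1) = 0.479426, coefficient = 4
x_2 = 0.7500, f(x_2) = 0.681639, coefficient = 2
x_3 = 1.0000, f(x_3) = 0.841471, coefficient = 4
x_4 = 1.2500, f(x_4) = 0.948985, coefficient = 1

I ≈ (0.250000/3) × 7.843252 = 0.653604
Exact value: 0.653590
Error: 0.000014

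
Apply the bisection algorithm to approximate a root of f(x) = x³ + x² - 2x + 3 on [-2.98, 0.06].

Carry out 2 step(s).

f(x) = x³ + x² - 2x + 3
Initial interval: [-2.98, 0.06]

Iteration 1:
  c_1 = (-2.980000 + 0.060000)/2 = -1.460000
  f(c_1) = f(-1.460000) = 4.939464
  f(a) × f(c) < 0, new interval: [-2.980000, -1.460000]
Iteration 2:
  c_2 = (-2.980000 + (-1.460000))/2 = -2.220000
  f(c_2) = f(-2.220000) = 1.427352
  f(a) × f(c) < 0, new interval: [-2.980000, -2.220000]

After 2 iteration(s), the approximation is c_2 = -2.220000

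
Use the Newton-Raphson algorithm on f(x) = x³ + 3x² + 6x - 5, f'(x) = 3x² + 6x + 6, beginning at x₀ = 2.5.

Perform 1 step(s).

f(x) = x³ + 3x² + 6x - 5
f'(x) = 3x² + 6x + 6
x₀ = 2.5

Newton-Raphson formula: x_{n+1} = x_n - f(x_n)/f'(x_n)

Iteration 1:
  f(2.500000) = 44.375000
  f'(2.500000) = 39.750000
  x_1 = 2.500000 - 44.375000/39.750000 = 1.383648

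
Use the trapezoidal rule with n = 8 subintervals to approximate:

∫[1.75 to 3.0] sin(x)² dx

f(x) = sin(x)²
a = 1.75, b = 3.0, n = 8
h = (b - a)/n = 0.156250

Trapezoidal rule: (h/2)[f(x₀) + 2f(x₁) + 2f(x₂) + ... + f(xₙ)]

x_0 = 1.7500, f(x_0) = 0.968228, coefficient = 1
x_1 = 1.9062, f(x_1) = 0.891629, coefficient = 2
x_2 = 2.0625, f(x_2) = 0.777095, coefficient = 2
x_3 = 2.2188, f(x_3) = 0.635720, coefficient = 2
x_4 = 2.3750, f(x_4) = 0.481199, coefficient = 2
x_5 = 2.5312, f(x_5) = 0.328499, coefficient = 2
x_6 = 2.6875, f(x_6) = 0.192411, coefficient = 2
x_7 = 2.8438, f(x_7) = 0.086118, coefficient = 2
x_8 = 3.0000, f(x_8) = 0.019915, coefficient = 1

I ≈ (0.156250/2) × 7.773485 = 0.607304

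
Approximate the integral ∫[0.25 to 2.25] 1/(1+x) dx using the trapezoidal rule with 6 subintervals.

f(x) = 1/(1+x)
a = 0.25, b = 2.25, n = 6
h = (b - a)/n = 0.333333

Trapezoidal rule: (h/2)[f(x₀) + 2f(x₁) + 2f(x₂) + ... + f(xₙ)]

x_0 = 0.2500, f(x_0) = 0.800000, coefficient = 1
x_1 = 0.5833, f(x_1) = 0.631579, coefficient = 2
x_2 = 0.9167, f(x_2) = 0.521739, coefficient = 2
x_3 = 1.2500, f(x_3) = 0.444444, coefficient = 2
x_4 = 1.5833, f(x_4) = 0.387097, coefficient = 2
x_5 = 1.9167, f(x_5) = 0.342857, coefficient = 2
x_6 = 2.2500, f(x_6) = 0.307692, coefficient = 1

I ≈ (0.333333/2) × 5.763125 = 0.960521
Exact value: 0.955511
Error: 0.005009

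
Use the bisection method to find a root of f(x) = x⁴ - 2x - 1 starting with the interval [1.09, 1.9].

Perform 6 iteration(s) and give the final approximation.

f(x) = x⁴ - 2x - 1
Initial interval: [1.09, 1.9]

Iteration 1:
  c_1 = (1.090000 + 1.900000)/2 = 1.495000
  f(c_1) = f(1.495000) = 1.005337
  f(a) × f(c) < 0, new interval: [1.090000, 1.495000]
Iteration 2:
  c_2 = (1.090000 + 1.495000)/2 = 1.292500
  f(c_2) = f(1.292500) = -0.794242
  f(a) × f(c) ≥ 0, new interval: [1.292500, 1.495000]
Iteration 3:
  c_3 = (1.292500 + 1.495000)/2 = 1.393750
  f(c_3) = f(1.393750) = -0.014042
  f(a) × f(c) ≥ 0, new interval: [1.393750, 1.495000]
Iteration 4:
  c_4 = (1.393750 + 1.495000)/2 = 1.444375
  f(c_4) = f(1.444375) = 0.463560
  f(a) × f(c) < 0, new interval: [1.393750, 1.444375]
Iteration 5:
  c_5 = (1.393750 + 1.444375)/2 = 1.419062
  f(c_5) = f(1.419062) = 0.217017
  f(a) × f(c) < 0, new interval: [1.393750, 1.419062]
Iteration 6:
  c_6 = (1.393750 + 1.419062)/2 = 1.406406
  f(c_6) = f(1.406406) = 0.099587
  f(a) × f(c) < 0, new interval: [1.393750, 1.406406]

After 6 iteration(s), the approximation is c_6 = 1.406406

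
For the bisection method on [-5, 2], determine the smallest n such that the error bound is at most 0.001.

We need (b-a)/2^n ≤ 0.001
(2 - (-5))/2^n ≤ 0.001
7/2^n ≤ 0.001
2^n ≥ 7000
n ≥ log₂(7000) = 12.77
n ≥ 13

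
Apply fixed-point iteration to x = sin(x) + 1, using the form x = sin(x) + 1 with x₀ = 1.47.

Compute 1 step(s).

Equation: x = sin(x) + 1
Fixed-point form: x = sin(x) + 1
x₀ = 1.47

x_1 = g(1.470000) = 1.994924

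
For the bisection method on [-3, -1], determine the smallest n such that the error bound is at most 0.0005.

We need (b-a)/2^n ≤ 0.0005
(-1 - (-3))/2^n ≤ 0.0005
2/2^n ≤ 0.0005
2^n ≥ 4000
n ≥ log₂(4000) = 11.97
n ≥ 12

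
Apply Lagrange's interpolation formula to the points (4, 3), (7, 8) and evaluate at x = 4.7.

Lagrange interpolation formula:
P(x) = Σ yᵢ × Lᵢ(x)
where Lᵢ(x) = Π_{j≠i} (x - xⱼ)/(xᵢ - xⱼ)

L_0(4.7) = (4.7 - 7)/(4 - 7) = 0.766667
L_1(4.7) = (4.7 - 4)/(7 - 4) = 0.233333

P(4.7) = 3×L_0(4.7) + 8×L_1(4.7)
P(4.7) = 4.166667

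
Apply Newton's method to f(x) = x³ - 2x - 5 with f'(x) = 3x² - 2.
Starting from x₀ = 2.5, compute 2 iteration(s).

f(x) = x³ - 2x - 5
f'(x) = 3x² - 2
x₀ = 2.5

Newton-Raphson formula: x_{n+1} = x_n - f(x_n)/f'(x_n)

Iteration 1:
  f(2.500000) = 5.625000
  f'(2.500000) = 16.750000
  x_1 = 2.500000 - 5.625000/16.750000 = 2.164179
Iteration 2:
  f(2.164179) = 0.807945
  f'(2.164179) = 12.051014
  x_2 = 2.164179 - 0.807945/12.051014 = 2.097135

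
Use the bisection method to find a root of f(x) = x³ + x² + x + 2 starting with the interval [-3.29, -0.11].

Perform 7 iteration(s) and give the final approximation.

f(x) = x³ + x² + x + 2
Initial interval: [-3.29, -0.11]

Iteration 1:
  c_1 = (-3.290000 + (-0.110000))/2 = -1.700000
  f(c_1) = f(-1.700000) = -1.723000
  f(a) × f(c) ≥ 0, new interval: [-1.700000, -0.110000]
Iteration 2:
  c_2 = (-1.700000 + (-0.110000))/2 = -0.905000
  f(c_2) = f(-0.905000) = 1.172807
  f(a) × f(c) < 0, new interval: [-1.700000, -0.905000]
Iteration 3:
  c_3 = (-1.700000 + (-0.905000))/2 = -1.302500
  f(c_3) = f(-1.302500) = 0.184307
  f(a) × f(c) < 0, new interval: [-1.700000, -1.302500]
Iteration 4:
  c_4 = (-1.700000 + (-1.302500))/2 = -1.501250
  f(c_4) = f(-1.501250) = -0.630943
  f(a) × f(c) ≥ 0, new interval: [-1.501250, -1.302500]
Iteration 5:
  c_5 = (-1.501250 + (-1.302500))/2 = -1.401875
  f(c_5) = f(-1.401875) = -0.191661
  f(a) × f(c) ≥ 0, new interval: [-1.401875, -1.302500]
Iteration 6:
  c_6 = (-1.401875 + (-1.302500))/2 = -1.352187
  f(c_6) = f(-1.352187) = 0.003869
  f(a) × f(c) < 0, new interval: [-1.401875, -1.352187]
Iteration 7:
  c_7 = (-1.401875 + (-1.352187))/2 = -1.377031
  f(c_7) = f(-1.377031) = -0.091964
  f(a) × f(c) ≥ 0, new interval: [-1.377031, -1.352187]

After 7 iteration(s), the approximation is c_7 = -1.377031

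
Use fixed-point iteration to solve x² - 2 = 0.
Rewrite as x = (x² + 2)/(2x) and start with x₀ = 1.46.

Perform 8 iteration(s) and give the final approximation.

Equation: x² - 2 = 0
Fixed-point form: x = (x² + 2)/(2x)
x₀ = 1.46

x_1 = g(1.460000) = 1.414932
x_2 = g(1.414932) = 1.414214
x_3 = g(1.414214) = 1.414214
x_4 = g(1.414214) = 1.414214
x_5 = g(1.414214) = 1.414214
x_6 = g(1.414214) = 1.414214
x_7 = g(1.414214) = 1.414214
x_8 = g(1.414214) = 1.414214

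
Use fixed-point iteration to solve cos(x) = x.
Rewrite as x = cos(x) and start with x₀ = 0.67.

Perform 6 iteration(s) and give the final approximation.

Equation: cos(x) = x
Fixed-point form: x = cos(x)
x₀ = 0.67

x_1 = g(0.670000) = 0.783822
x_2 = g(0.783822) = 0.708221
x_3 = g(0.708221) = 0.759521
x_4 = g(0.759521) = 0.725166
x_5 = g(0.725166) = 0.748389
x_6 = g(0.748389) = 0.732786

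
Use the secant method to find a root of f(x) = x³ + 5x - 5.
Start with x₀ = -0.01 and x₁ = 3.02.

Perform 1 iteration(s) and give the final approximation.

f(x) = x³ + 5x - 5
x₀ = -0.01, x₁ = 3.02

Secant formula: x_{n+1} = x_n - f(x_n)(x_n - x_{n-1})/(f(x_n) - f(x_{n-1}))

Iteration 1:
  f(-0.010000) = -5.050001
  f(3.020000) = 37.643608
  x_2 = 3.020000 - 37.643608×(3.020000 - (-0.010000))/(37.643608 - (-5.050001))
       = 0.348403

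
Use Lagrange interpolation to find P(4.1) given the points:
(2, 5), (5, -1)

Lagrange interpolation formula:
P(x) = Σ yᵢ × Lᵢ(x)
where Lᵢ(x) = Π_{j≠i} (x - xⱼ)/(xᵢ - xⱼ)

L_0(4.1) = (4.1 - 5)/(2 - 5) = 0.300000
L_1(4.1) = (4.1 - 2)/(5 - 2) = 0.700000

P(4.1) = 5×L_0(4.1) + (-1)×L_1(4.1)
P(4.1) = 0.800000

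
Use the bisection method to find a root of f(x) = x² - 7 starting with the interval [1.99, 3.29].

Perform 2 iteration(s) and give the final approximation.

f(x) = x² - 7
Initial interval: [1.99, 3.29]

Iteration 1:
  c_1 = (1.990000 + 3.290000)/2 = 2.640000
  f(c_1) = f(2.640000) = -0.030400
  f(a) × f(c) ≥ 0, new interval: [2.640000, 3.290000]
Iteration 2:
  c_2 = (2.640000 + 3.290000)/2 = 2.965000
  f(c_2) = f(2.965000) = 1.791225
  f(a) × f(c) < 0, new interval: [2.640000, 2.965000]

After 2 iteration(s), the approximation is c_2 = 2.965000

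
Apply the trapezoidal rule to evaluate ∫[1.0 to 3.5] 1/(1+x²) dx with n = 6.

f(x) = 1/(1+x²)
a = 1.0, b = 3.5, n = 6
h = (b - a)/n = 0.416667

Trapezoidal rule: (h/2)[f(x₀) + 2f(x₁) + 2f(x₂) + ... + f(xₙ)]

x_0 = 1.0000, f(x_0) = 0.500000, coefficient = 1
x_1 = 1.4167, f(x_1) = 0.332564, coefficient = 2
x_2 = 1.8333, f(x_2) = 0.229299, coefficient = 2
x_3 = 2.2500, f(x_3) = 0.164948, coefficient = 2
x_4 = 2.6667, f(x_4) = 0.123288, coefficient = 2
x_5 = 3.0833, f(x_5) = 0.095175, coefficient = 2
x_6 = 3.5000, f(x_6) = 0.075472, coefficient = 1

I ≈ (0.416667/2) × 2.466020 = 0.513754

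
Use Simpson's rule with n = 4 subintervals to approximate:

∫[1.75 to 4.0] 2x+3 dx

f(x) = 2x+3
a = 1.75, b = 4.0, n = 4
h = (b - a)/n = 0.562500

Simpson's rule: (h/3)[f(x₀) + 4f(x₁) + 2f(x₂) + ... + f(xₙ)]

x_0 = 1.7500, f(x_0) = 6.500000, coefficient = 1
x_1 = 2.3125, f(x_1) = 7.625000, coefficient = 4
x_2 = 2.8750, f(x_2) = 8.750000, coefficient = 2
x_3 = 3.4375, f(x_3) = 9.875000, coefficient = 4
x_4 = 4.0000, f(x_4) = 11.000000, coefficient = 1

I ≈ (0.562500/3) × 105.000000 = 19.687500
Exact value: 19.687500
Error: 0.000000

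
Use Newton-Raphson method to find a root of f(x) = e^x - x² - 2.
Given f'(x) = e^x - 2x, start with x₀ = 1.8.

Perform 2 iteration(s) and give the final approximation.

f(x) = e^x - x² - 2
f'(x) = e^x - 2x
x₀ = 1.8

Newton-Raphson formula: x_{n+1} = x_n - f(x_n)/f'(x_n)

Iteration 1:
  f(1.800000) = 0.809647
  f'(1.800000) = 2.449647
  x_1 = 1.800000 - 0.809647/2.449647 = 1.469484
Iteration 2:
  f(1.469484) = 0.187608
  f'(1.469484) = 1.408024
  x_2 = 1.469484 - 0.187608/1.408024 = 1.336242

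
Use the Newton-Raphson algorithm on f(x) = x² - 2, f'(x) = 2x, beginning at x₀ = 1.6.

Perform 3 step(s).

f(x) = x² - 2
f'(x) = 2x
x₀ = 1.6

Newton-Raphson formula: x_{n+1} = x_n - f(x_n)/f'(x_n)

Iteration 1:
  f(1.600000) = 0.560000
  f'(1.600000) = 3.200000
  x_1 = 1.600000 - 0.560000/3.200000 = 1.425000
Iteration 2:
  f(1.425000) = 0.030625
  f'(1.425000) = 2.850000
  x_2 = 1.425000 - 0.030625/2.850000 = 1.414254
Iteration 3:
  f(1.414254) = 0.000115
  f'(1.414254) = 2.828509
  x_3 = 1.414254 - 0.000115/2.828509 = 1.414214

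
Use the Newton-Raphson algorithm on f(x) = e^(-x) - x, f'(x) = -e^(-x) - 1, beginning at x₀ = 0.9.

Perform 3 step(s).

f(x) = e^(-x) - x
f'(x) = -e^(-x) - 1
x₀ = 0.9

Newton-Raphson formula: x_{n+1} = x_n - f(x_n)/f'(x_n)

Iteration 1:
  f(0.900000) = -0.493430
  f'(0.900000) = -1.406570
  x_1 = 0.900000 - (-0.493430)/(-1.406570) = 0.549196
Iteration 2:
  f(0.549196) = 0.028218
  f'(0.549196) = -1.577414
  x_2 = 0.549196 - 0.028218/(-1.577414) = 0.567085
Iteration 3:
  f(0.567085) = 0.000092
  f'(0.567085) = -1.567177
  x_3 = 0.567085 - 0.000092/(-1.567177) = 0.567143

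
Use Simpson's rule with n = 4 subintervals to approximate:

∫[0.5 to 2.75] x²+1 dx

f(x) = x²+1
a = 0.5, b = 2.75, n = 4
h = (b - a)/n = 0.562500

Simpson's rule: (h/3)[f(x₀) + 4f(x₁) + 2f(x₂) + ... + f(xₙ)]

x_0 = 0.5000, f(x_0) = 1.250000, coefficient = 1
x_1 = 1.0625, f(x_1) = 2.128906, coefficient = 4
x_2 = 1.6250, f(x_2) = 3.640625, coefficient = 2
x_3 = 2.1875, f(x_3) = 5.785156, coefficient = 4
x_4 = 2.7500, f(x_4) = 8.562500, coefficient = 1

I ≈ (0.562500/3) × 48.750000 = 9.140625
Exact value: 9.140625
Error: 0.000000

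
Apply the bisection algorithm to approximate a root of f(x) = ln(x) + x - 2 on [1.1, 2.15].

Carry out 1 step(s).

f(x) = ln(x) + x - 2
Initial interval: [1.1, 2.15]

Iteration 1:
  c_1 = (1.100000 + 2.150000)/2 = 1.625000
  f(c_1) = f(1.625000) = 0.110508
  f(a) × f(c) < 0, new interval: [1.100000, 1.625000]

After 1 iteration(s), the approximation is c_1 = 1.625000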